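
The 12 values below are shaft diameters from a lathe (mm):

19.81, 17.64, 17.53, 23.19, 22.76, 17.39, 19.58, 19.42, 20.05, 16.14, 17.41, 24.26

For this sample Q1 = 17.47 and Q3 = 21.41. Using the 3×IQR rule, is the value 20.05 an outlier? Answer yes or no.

IQR = Q3 − Q1 = 21.41 − 17.47 = 3.94.
Lower fence = Q1 − 3·IQR = 17.47 − 11.82 = 5.65.
Upper fence = Q3 + 3·IQR = 21.41 + 11.82 = 33.23.
20.05 lies within [5.65, 33.23].

no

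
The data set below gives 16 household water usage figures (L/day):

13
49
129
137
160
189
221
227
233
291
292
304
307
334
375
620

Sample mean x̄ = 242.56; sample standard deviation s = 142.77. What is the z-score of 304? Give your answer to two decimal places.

z = (304 − 242.56) / 142.77 = 0.43.

0.43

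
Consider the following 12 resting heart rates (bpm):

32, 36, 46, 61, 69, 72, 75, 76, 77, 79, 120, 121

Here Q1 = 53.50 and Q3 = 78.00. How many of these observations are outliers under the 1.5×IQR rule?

IQR = 24.50; fences at 53.50 − 36.75 = 16.75 and 78.00 + 36.75 = 114.75.
Outside the cutoffs: 120, 121.

2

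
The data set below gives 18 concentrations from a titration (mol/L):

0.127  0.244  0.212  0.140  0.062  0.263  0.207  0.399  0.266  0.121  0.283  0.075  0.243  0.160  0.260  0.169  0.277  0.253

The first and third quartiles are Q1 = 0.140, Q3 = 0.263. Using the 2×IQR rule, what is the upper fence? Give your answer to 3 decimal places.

IQR = Q3 − Q1 = 0.263 − 0.140 = 0.123.
Lower fence = Q1 − 2·IQR = 0.140 − 0.246 = -0.106.
Upper fence = Q3 + 2·IQR = 0.263 + 0.246 = 0.509.

0.509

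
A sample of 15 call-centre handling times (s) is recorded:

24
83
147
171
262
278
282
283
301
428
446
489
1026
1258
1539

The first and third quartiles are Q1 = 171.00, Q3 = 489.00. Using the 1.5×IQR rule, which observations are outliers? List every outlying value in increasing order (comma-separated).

IQR = Q3 − Q1 = 489.00 − 171.00 = 318.00.
Lower fence = Q1 − 1.5·IQR = 171.00 − 477.00 = -306.00.
Upper fence = Q3 + 1.5·IQR = 489.00 + 477.00 = 966.00.
1026 > 966.00 → outlier.
1258 > 966.00 → outlier.
1539 > 966.00 → outlier.
All remaining values lie within [-306.00, 966.00].

1026, 1258, 1539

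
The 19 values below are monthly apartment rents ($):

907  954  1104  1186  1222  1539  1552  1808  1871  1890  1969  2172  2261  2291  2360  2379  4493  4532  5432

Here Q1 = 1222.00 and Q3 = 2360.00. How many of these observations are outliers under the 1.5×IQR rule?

IQR = 1138.00; fences at 1222.00 − 1707.00 = -485.00 and 2360.00 + 1707.00 = 4067.00.
Outside the cutoffs: 4493, 4532, 5432.

3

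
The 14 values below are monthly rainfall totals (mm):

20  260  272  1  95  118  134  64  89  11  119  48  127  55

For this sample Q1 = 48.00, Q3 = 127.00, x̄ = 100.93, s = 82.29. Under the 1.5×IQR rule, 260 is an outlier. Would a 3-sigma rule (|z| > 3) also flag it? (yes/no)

z = (260 − 100.93) / 82.29 = 1.93.
|z| = 1.93 ≤ 3.

no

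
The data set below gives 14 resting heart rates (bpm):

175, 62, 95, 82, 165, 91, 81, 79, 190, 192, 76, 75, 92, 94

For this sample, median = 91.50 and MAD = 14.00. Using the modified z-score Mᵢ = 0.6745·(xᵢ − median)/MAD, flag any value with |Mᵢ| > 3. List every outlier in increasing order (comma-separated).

|Mᵢ| > 3 ⇔ |xᵢ − 91.50| > 3·14.00/0.6745 = 62.27.
So outliers lie outside [29.23, 153.77].
165: M = 3.54 → outlier.
175: M = 4.02 → outlier.
190: M = 4.75 → outlier.
192: M = 4.84 → outlier.

165, 175, 190, 192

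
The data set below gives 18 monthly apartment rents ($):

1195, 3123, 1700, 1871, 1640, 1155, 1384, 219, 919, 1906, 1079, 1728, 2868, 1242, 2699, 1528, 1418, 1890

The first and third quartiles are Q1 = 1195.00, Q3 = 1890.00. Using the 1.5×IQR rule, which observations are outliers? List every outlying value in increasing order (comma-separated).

IQR = Q3 − Q1 = 1890.00 − 1195.00 = 695.00.
Lower fence = Q1 − 1.5·IQR = 1195.00 − 1042.50 = 152.50.
Upper fence = Q3 + 1.5·IQR = 1890.00 + 1042.50 = 2932.50.
3123 > 2932.50 → outlier.
All remaining values lie within [152.50, 2932.50].

3123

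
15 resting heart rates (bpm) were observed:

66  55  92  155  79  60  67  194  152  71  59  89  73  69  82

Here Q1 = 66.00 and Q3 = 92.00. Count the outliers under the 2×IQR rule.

3

IQR = 26.00; fences at 66.00 − 52.00 = 14.00 and 92.00 + 52.00 = 144.00.
Outside the cutoffs: 152, 155, 194.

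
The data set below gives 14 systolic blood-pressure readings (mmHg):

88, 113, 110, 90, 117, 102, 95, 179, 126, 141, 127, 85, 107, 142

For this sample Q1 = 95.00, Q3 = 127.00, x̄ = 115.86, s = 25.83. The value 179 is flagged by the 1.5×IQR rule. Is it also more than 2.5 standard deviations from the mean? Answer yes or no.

no

z = (179 − 115.86) / 25.83 = 2.44.
|z| = 2.44 ≤ 2.5.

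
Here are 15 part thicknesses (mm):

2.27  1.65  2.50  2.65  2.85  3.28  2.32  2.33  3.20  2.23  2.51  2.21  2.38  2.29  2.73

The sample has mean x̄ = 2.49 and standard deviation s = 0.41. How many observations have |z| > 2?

Cutoffs: x̄ ± 2s = [1.67, 3.31].
Outside the cutoffs: 1.65.

1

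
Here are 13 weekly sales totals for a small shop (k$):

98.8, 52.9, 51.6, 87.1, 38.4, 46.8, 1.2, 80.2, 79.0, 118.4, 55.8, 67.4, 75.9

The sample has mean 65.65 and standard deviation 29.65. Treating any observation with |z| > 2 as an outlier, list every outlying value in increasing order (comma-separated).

1.2

Cutoffs at x̄ ± 2s: 65.65 ± 2·29.65 = [6.35, 124.95].
1.2: z = -2.17, |z| > 2 → outlier.
Every other value lies within [6.35, 124.95].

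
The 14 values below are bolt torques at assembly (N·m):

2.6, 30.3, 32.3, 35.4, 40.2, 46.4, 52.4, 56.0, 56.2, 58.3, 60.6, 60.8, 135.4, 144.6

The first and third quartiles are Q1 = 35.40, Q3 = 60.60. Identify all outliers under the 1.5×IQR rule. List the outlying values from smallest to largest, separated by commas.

IQR = Q3 − Q1 = 60.60 − 35.40 = 25.20.
Lower fence = Q1 − 1.5·IQR = 35.40 − 37.80 = -2.40.
Upper fence = Q3 + 1.5·IQR = 60.60 + 37.80 = 98.40.
135.4 > 98.40 → outlier.
144.6 > 98.40 → outlier.
All remaining values lie within [-2.40, 98.40].

135.4, 144.6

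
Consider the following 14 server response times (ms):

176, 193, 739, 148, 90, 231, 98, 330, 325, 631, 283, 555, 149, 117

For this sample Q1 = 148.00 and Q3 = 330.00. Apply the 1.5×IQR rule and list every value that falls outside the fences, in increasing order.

631, 739

IQR = Q3 − Q1 = 330.00 − 148.00 = 182.00.
Lower fence = Q1 − 1.5·IQR = 148.00 − 273.00 = -125.00.
Upper fence = Q3 + 1.5·IQR = 330.00 + 273.00 = 603.00.
631 > 603.00 → outlier.
739 > 603.00 → outlier.
All remaining values lie within [-125.00, 603.00].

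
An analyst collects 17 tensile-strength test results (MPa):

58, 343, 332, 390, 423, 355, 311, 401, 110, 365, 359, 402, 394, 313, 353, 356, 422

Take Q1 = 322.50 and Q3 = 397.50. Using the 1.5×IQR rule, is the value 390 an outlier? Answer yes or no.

no

IQR = Q3 − Q1 = 397.50 − 322.50 = 75.00.
Lower fence = Q1 − 1.5·IQR = 322.50 − 112.50 = 210.00.
Upper fence = Q3 + 1.5·IQR = 397.50 + 112.50 = 510.00.
390 lies within [210.00, 510.00].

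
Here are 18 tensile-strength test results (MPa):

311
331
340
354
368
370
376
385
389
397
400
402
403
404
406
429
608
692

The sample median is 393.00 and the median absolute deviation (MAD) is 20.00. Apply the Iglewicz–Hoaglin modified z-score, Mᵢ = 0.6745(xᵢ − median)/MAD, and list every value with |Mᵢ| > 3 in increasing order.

608, 692

|Mᵢ| > 3 ⇔ |xᵢ − 393.00| > 3·20.00/0.6745 = 88.95.
So outliers lie outside [304.05, 481.95].
608: M = 7.25 → outlier.
692: M = 10.08 → outlier.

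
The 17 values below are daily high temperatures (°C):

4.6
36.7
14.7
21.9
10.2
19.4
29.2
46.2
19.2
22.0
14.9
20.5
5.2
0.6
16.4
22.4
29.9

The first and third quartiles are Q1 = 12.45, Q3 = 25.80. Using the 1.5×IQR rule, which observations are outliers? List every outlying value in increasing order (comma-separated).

IQR = Q3 − Q1 = 25.80 − 12.45 = 13.35.
Lower fence = Q1 − 1.5·IQR = 12.45 − 20.025 = -7.575.
Upper fence = Q3 + 1.5·IQR = 25.80 + 20.025 = 45.825.
46.2 > 45.825 → outlier.
All remaining values lie within [-7.575, 45.825].

46.2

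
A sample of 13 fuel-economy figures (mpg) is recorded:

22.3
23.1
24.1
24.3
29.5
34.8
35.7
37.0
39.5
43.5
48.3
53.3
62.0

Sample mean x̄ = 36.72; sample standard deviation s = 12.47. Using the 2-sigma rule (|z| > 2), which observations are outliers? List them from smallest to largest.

Cutoffs at x̄ ± 2s: 36.72 ± 2·12.47 = [11.78, 61.66].
62.0: z = 2.03, |z| > 2 → outlier.
Every other value lies within [11.78, 61.66].

62.0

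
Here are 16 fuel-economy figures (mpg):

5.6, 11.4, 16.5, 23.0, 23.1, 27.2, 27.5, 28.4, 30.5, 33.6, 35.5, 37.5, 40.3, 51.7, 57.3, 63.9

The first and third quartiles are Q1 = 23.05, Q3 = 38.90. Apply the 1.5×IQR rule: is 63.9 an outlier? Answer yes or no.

yes

IQR = Q3 − Q1 = 38.90 − 23.05 = 15.85.
Lower fence = Q1 − 1.5·IQR = 23.05 − 23.775 = -0.725.
Upper fence = Q3 + 1.5·IQR = 38.90 + 23.775 = 62.675.
63.9 lies above the upper fence.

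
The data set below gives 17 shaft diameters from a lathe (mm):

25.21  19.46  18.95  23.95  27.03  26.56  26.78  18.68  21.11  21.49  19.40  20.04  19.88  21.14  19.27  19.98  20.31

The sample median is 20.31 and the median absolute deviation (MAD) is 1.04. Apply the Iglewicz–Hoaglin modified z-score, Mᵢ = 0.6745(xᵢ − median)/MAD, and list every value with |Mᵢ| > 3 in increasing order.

|Mᵢ| > 3 ⇔ |xᵢ − 20.31| > 3·1.04/0.6745 = 4.63.
So outliers lie outside [15.68, 24.94].
25.21: M = 3.18 → outlier.
26.56: M = 4.05 → outlier.
26.78: M = 4.20 → outlier.
27.03: M = 4.36 → outlier.

25.21, 26.56, 26.78, 27.03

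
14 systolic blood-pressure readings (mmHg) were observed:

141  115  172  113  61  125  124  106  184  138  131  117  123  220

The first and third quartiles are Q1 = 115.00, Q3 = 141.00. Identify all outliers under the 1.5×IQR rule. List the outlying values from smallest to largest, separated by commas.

61, 184, 220

IQR = Q3 − Q1 = 141.00 − 115.00 = 26.00.
Lower fence = Q1 − 1.5·IQR = 115.00 − 39.00 = 76.00.
Upper fence = Q3 + 1.5·IQR = 141.00 + 39.00 = 180.00.
61 < 76.00 → outlier.
184 > 180.00 → outlier.
220 > 180.00 → outlier.
All remaining values lie within [76.00, 180.00].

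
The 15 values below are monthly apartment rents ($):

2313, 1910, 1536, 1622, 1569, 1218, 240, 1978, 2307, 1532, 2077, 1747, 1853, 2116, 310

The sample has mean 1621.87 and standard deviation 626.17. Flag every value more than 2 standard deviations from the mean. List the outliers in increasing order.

Cutoffs at x̄ ± 2s: 1621.87 ± 2·626.17 = [369.53, 2874.21].
240: z = -2.21, |z| > 2 → outlier.
310: z = -2.10, |z| > 2 → outlier.
Every other value lies within [369.53, 2874.21].

240, 310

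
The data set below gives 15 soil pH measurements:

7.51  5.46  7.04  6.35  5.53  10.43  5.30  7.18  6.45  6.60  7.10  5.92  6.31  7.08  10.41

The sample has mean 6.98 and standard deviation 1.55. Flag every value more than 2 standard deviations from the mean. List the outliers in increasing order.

10.41, 10.43

Cutoffs at x̄ ± 2s: 6.98 ± 2·1.55 = [3.88, 10.08].
10.41: z = 2.21, |z| > 2 → outlier.
10.43: z = 2.23, |z| > 2 → outlier.
Every other value lies within [3.88, 10.08].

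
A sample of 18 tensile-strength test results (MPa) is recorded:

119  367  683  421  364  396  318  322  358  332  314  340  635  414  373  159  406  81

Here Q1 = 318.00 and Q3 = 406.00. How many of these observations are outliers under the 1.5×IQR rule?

IQR = 88.00; fences at 318.00 − 132.00 = 186.00 and 406.00 + 132.00 = 538.00.
Outside the cutoffs: 81, 119, 159, 635, 683.

5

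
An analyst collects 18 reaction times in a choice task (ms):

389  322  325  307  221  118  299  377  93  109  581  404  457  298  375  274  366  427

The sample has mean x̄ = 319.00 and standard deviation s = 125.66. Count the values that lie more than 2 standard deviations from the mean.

1

Cutoffs: x̄ ± 2s = [67.68, 570.32].
Outside the cutoffs: 581.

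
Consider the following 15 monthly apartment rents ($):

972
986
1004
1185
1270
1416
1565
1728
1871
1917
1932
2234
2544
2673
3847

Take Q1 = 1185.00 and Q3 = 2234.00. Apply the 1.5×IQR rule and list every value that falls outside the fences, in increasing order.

3847

IQR = Q3 − Q1 = 2234.00 − 1185.00 = 1049.00.
Lower fence = Q1 − 1.5·IQR = 1185.00 − 1573.50 = -388.50.
Upper fence = Q3 + 1.5·IQR = 2234.00 + 1573.50 = 3807.50.
3847 > 3807.50 → outlier.
All remaining values lie within [-388.50, 3807.50].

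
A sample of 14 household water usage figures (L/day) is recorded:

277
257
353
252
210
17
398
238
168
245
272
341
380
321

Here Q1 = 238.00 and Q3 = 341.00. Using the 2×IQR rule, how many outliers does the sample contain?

1

IQR = 103.00; fences at 238.00 − 206.00 = 32.00 and 341.00 + 206.00 = 547.00.
Outside the cutoffs: 17.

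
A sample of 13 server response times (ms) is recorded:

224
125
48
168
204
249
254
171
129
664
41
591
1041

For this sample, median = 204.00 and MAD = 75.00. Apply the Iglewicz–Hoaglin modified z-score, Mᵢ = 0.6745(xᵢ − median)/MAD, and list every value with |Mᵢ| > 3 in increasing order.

|Mᵢ| > 3 ⇔ |xᵢ − 204.00| > 3·75.00/0.6745 = 333.58.
So outliers lie outside [-129.58, 537.58].
591: M = 3.48 → outlier.
664: M = 4.14 → outlier.
1041: M = 7.53 → outlier.

591, 664, 1041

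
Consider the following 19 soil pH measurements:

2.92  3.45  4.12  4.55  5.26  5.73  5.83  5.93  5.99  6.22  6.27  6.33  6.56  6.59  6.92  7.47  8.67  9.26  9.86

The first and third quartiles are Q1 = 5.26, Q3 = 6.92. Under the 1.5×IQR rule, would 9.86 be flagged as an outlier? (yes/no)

yes

IQR = Q3 − Q1 = 6.92 − 5.26 = 1.66.
Lower fence = Q1 − 1.5·IQR = 5.26 − 2.49 = 2.77.
Upper fence = Q3 + 1.5·IQR = 6.92 + 2.49 = 9.41.
9.86 lies above the upper fence.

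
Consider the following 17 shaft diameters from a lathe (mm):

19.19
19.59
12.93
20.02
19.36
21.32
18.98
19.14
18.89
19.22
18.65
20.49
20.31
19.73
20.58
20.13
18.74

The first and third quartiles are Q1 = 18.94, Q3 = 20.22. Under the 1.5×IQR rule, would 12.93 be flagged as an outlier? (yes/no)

yes

IQR = Q3 − Q1 = 20.22 − 18.94 = 1.28.
Lower fence = Q1 − 1.5·IQR = 18.94 − 1.92 = 17.02.
Upper fence = Q3 + 1.5·IQR = 20.22 + 1.92 = 22.14.
12.93 lies below the lower fence.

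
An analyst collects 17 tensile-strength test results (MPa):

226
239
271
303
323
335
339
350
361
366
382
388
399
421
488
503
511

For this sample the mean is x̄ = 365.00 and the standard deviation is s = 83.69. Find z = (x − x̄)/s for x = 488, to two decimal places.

1.47

z = (488 − 365.00) / 83.69 = 1.47.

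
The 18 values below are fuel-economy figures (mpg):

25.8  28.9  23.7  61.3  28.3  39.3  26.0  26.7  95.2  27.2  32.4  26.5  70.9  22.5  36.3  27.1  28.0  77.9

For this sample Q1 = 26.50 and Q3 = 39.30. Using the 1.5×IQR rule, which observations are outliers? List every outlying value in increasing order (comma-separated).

61.3, 70.9, 77.9, 95.2

IQR = Q3 − Q1 = 39.30 − 26.50 = 12.80.
Lower fence = Q1 − 1.5·IQR = 26.50 − 19.20 = 7.30.
Upper fence = Q3 + 1.5·IQR = 39.30 + 19.20 = 58.50.
61.3 > 58.50 → outlier.
70.9 > 58.50 → outlier.
77.9 > 58.50 → outlier.
95.2 > 58.50 → outlier.
All remaining values lie within [7.30, 58.50].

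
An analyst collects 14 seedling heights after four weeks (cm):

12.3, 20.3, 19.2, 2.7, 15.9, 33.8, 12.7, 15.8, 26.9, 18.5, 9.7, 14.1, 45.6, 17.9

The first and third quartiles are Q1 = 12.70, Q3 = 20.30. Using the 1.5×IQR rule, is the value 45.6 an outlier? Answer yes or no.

IQR = Q3 − Q1 = 20.30 − 12.70 = 7.60.
Lower fence = Q1 − 1.5·IQR = 12.70 − 11.40 = 1.30.
Upper fence = Q3 + 1.5·IQR = 20.30 + 11.40 = 31.70.
45.6 lies above the upper fence.

yes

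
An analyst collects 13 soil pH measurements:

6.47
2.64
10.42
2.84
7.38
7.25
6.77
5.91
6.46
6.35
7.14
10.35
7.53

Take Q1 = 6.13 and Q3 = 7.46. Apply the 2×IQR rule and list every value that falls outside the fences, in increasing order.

2.64, 2.84, 10.35, 10.42

IQR = Q3 − Q1 = 7.46 − 6.13 = 1.33.
Lower fence = Q1 − 2·IQR = 6.13 − 2.66 = 3.47.
Upper fence = Q3 + 2·IQR = 7.46 + 2.66 = 10.12.
2.64 < 3.47 → outlier.
2.84 < 3.47 → outlier.
10.35 > 10.12 → outlier.
10.42 > 10.12 → outlier.
All remaining values lie within [3.47, 10.12].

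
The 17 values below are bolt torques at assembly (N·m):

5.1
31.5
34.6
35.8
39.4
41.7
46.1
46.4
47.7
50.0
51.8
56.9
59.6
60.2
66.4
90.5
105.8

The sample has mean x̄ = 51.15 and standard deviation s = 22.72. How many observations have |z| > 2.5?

0

Cutoffs: x̄ ± 2.5s = [-5.65, 107.95].
Every value lies within the cutoffs.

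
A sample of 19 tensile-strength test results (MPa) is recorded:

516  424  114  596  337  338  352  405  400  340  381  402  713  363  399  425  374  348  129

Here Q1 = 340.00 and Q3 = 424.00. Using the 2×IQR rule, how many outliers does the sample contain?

IQR = 84.00; fences at 340.00 − 168.00 = 172.00 and 424.00 + 168.00 = 592.00.
Outside the cutoffs: 114, 129, 596, 713.

4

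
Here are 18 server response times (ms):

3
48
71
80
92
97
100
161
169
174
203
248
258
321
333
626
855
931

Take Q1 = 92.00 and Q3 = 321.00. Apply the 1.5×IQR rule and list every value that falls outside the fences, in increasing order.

855, 931

IQR = Q3 − Q1 = 321.00 − 92.00 = 229.00.
Lower fence = Q1 − 1.5·IQR = 92.00 − 343.50 = -251.50.
Upper fence = Q3 + 1.5·IQR = 321.00 + 343.50 = 664.50.
855 > 664.50 → outlier.
931 > 664.50 → outlier.
All remaining values lie within [-251.50, 664.50].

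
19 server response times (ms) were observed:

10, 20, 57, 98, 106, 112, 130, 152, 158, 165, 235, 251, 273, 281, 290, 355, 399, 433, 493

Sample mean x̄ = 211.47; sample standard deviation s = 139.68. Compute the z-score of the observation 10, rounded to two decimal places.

z = (10 − 211.47) / 139.68 = -1.44.

-1.44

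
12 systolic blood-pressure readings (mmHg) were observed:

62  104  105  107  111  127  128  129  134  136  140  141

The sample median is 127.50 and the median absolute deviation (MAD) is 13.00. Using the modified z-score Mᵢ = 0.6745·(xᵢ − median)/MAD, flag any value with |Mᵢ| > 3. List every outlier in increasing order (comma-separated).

|Mᵢ| > 3 ⇔ |xᵢ − 127.50| > 3·13.00/0.6745 = 57.82.
So outliers lie outside [69.68, 185.32].
62: M = -3.40 → outlier.

62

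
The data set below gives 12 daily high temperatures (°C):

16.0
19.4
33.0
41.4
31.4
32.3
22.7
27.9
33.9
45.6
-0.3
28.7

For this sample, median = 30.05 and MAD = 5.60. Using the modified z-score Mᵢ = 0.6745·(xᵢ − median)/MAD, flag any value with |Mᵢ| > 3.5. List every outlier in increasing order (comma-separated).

-0.3

|Mᵢ| > 3.5 ⇔ |xᵢ − 30.05| > 3.5·5.60/0.6745 = 29.06.
So outliers lie outside [0.99, 59.11].
-0.3: M = -3.66 → outlier.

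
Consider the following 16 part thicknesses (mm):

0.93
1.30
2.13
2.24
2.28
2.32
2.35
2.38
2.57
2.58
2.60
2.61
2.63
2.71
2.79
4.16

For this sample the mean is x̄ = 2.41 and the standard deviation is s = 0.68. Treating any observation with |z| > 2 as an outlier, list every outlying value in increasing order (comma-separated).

Cutoffs at x̄ ± 2s: 2.41 ± 2·0.68 = [1.05, 3.77].
0.93: z = -2.18, |z| > 2 → outlier.
4.16: z = 2.57, |z| > 2 → outlier.
Every other value lies within [1.05, 3.77].

0.93, 4.16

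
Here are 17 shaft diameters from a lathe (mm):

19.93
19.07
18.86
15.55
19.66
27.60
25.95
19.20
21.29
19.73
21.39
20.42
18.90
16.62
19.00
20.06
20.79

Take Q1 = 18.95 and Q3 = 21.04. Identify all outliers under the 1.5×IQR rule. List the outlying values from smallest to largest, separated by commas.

IQR = Q3 − Q1 = 21.04 − 18.95 = 2.09.
Lower fence = Q1 − 1.5·IQR = 18.95 − 3.135 = 15.815.
Upper fence = Q3 + 1.5·IQR = 21.04 + 3.135 = 24.175.
15.55 < 15.815 → outlier.
25.95 > 24.175 → outlier.
27.60 > 24.175 → outlier.
All remaining values lie within [15.815, 24.175].

15.55, 25.95, 27.60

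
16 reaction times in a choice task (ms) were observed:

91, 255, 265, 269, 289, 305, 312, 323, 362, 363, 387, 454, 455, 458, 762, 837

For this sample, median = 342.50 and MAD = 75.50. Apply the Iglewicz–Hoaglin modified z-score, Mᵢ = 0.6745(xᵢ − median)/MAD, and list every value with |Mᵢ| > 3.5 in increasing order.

762, 837

|Mᵢ| > 3.5 ⇔ |xᵢ − 342.50| > 3.5·75.50/0.6745 = 391.77.
So outliers lie outside [-49.27, 734.27].
762: M = 3.75 → outlier.
837: M = 4.42 → outlier.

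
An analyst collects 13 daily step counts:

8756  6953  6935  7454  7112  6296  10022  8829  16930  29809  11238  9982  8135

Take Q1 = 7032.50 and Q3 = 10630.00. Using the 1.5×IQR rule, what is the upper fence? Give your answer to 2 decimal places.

IQR = Q3 − Q1 = 10630.00 − 7032.50 = 3597.50.
Lower fence = Q1 − 1.5·IQR = 7032.50 − 5396.25 = 1636.25.
Upper fence = Q3 + 1.5·IQR = 10630.00 + 5396.25 = 16026.25.

16026.25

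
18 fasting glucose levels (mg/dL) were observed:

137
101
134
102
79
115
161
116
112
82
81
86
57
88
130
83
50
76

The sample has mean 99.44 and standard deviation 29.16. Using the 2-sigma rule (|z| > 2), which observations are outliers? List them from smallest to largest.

161

Cutoffs at x̄ ± 2s: 99.44 ± 2·29.16 = [41.12, 157.76].
161: z = 2.11, |z| > 2 → outlier.
Every other value lies within [41.12, 157.76].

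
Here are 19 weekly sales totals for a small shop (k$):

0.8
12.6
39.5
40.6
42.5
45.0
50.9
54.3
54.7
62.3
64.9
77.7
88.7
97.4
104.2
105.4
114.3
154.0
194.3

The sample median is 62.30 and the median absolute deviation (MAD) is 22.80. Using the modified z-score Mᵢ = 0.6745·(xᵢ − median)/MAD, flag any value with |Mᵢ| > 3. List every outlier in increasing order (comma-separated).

|Mᵢ| > 3 ⇔ |xᵢ − 62.30| > 3·22.80/0.6745 = 101.41.
So outliers lie outside [-39.11, 163.71].
194.3: M = 3.90 → outlier.

194.3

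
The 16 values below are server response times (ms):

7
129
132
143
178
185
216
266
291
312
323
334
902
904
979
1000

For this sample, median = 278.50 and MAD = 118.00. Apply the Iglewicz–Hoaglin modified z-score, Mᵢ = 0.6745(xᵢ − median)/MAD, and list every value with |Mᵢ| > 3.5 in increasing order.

|Mᵢ| > 3.5 ⇔ |xᵢ − 278.50| > 3.5·118.00/0.6745 = 612.31.
So outliers lie outside [-333.81, 890.81].
902: M = 3.56 → outlier.
904: M = 3.58 → outlier.
979: M = 4.00 → outlier.
1000: M = 4.12 → outlier.

902, 904, 979, 1000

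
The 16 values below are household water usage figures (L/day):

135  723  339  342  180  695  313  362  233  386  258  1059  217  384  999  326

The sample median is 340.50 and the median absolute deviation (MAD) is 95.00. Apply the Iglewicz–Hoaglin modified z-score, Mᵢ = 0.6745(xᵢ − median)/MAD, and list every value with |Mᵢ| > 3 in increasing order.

999, 1059

|Mᵢ| > 3 ⇔ |xᵢ − 340.50| > 3·95.00/0.6745 = 422.54.
So outliers lie outside [-82.04, 763.04].
999: M = 4.68 → outlier.
1059: M = 5.10 → outlier.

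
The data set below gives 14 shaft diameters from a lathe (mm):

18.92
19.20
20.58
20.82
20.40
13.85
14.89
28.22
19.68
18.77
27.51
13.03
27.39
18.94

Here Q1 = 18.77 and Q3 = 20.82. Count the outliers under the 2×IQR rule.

IQR = 2.05; fences at 18.77 − 4.10 = 14.67 and 20.82 + 4.10 = 24.92.
Outside the cutoffs: 13.03, 13.85, 27.39, 27.51, 28.22.

5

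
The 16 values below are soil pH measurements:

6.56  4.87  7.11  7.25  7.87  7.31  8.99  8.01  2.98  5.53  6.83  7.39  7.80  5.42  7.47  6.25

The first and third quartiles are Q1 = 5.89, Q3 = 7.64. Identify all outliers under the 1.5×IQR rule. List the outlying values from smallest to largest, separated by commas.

IQR = Q3 − Q1 = 7.64 − 5.89 = 1.75.
Lower fence = Q1 − 1.5·IQR = 5.89 − 2.625 = 3.265.
Upper fence = Q3 + 1.5·IQR = 7.64 + 2.625 = 10.265.
2.98 < 3.265 → outlier.
All remaining values lie within [3.265, 10.265].

2.98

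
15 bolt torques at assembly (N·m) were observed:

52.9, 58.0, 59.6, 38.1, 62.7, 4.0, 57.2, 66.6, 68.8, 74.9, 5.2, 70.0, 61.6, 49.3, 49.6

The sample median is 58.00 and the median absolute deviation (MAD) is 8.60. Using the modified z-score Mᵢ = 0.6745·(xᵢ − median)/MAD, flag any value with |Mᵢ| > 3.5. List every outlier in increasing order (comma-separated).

4.0, 5.2

|Mᵢ| > 3.5 ⇔ |xᵢ − 58.00| > 3.5·8.60/0.6745 = 44.63.
So outliers lie outside [13.37, 102.63].
4.0: M = -4.24 → outlier.
5.2: M = -4.14 → outlier.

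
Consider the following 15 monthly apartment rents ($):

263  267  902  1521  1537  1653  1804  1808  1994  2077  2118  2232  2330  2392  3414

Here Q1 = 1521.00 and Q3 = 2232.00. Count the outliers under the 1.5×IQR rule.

IQR = 711.00; fences at 1521.00 − 1066.50 = 454.50 and 2232.00 + 1066.50 = 3298.50.
Outside the cutoffs: 263, 267, 3414.

3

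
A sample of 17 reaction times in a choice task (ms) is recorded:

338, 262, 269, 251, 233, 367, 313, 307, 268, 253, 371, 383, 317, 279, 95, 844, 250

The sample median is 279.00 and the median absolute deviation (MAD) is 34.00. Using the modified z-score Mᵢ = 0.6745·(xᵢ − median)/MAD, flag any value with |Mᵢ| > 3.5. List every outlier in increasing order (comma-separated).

95, 844

|Mᵢ| > 3.5 ⇔ |xᵢ − 279.00| > 3.5·34.00/0.6745 = 176.43.
So outliers lie outside [102.57, 455.43].
95: M = -3.65 → outlier.
844: M = 11.21 → outlier.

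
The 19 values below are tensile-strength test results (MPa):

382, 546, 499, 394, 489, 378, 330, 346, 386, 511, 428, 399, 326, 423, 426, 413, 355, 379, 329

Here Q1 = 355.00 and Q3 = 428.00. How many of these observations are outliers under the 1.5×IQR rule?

1

IQR = 73.00; fences at 355.00 − 109.50 = 245.50 and 428.00 + 109.50 = 537.50.
Outside the cutoffs: 546.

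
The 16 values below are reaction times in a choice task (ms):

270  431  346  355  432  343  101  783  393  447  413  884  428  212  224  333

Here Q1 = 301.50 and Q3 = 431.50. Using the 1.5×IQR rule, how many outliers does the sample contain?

3

IQR = 130.00; fences at 301.50 − 195.00 = 106.50 and 431.50 + 195.00 = 626.50.
Outside the cutoffs: 101, 783, 884.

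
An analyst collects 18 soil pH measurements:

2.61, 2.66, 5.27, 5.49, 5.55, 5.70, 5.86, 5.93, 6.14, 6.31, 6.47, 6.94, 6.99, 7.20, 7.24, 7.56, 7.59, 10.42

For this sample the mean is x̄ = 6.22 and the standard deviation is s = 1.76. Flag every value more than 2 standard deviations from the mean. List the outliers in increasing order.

2.61, 2.66, 10.42

Cutoffs at x̄ ± 2s: 6.22 ± 2·1.76 = [2.70, 9.74].
2.61: z = -2.05, |z| > 2 → outlier.
2.66: z = -2.02, |z| > 2 → outlier.
10.42: z = 2.39, |z| > 2 → outlier.
Every other value lies within [2.70, 9.74].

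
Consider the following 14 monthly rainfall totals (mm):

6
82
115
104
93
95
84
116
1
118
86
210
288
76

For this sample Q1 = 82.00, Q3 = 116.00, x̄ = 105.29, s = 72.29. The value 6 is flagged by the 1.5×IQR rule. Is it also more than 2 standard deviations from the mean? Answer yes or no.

z = (6 − 105.29) / 72.29 = -1.37.
|z| = 1.37 ≤ 2.

no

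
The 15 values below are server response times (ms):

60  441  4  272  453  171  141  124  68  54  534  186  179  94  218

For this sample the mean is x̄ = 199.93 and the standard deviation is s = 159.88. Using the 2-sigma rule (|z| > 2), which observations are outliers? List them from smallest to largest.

Cutoffs at x̄ ± 2s: 199.93 ± 2·159.88 = [-119.83, 519.69].
534: z = 2.09, |z| > 2 → outlier.
Every other value lies within [-119.83, 519.69].

534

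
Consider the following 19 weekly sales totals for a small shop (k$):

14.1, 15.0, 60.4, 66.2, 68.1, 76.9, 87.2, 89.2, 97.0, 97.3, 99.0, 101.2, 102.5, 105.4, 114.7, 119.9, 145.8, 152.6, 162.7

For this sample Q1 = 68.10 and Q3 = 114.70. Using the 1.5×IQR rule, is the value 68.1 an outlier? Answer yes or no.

IQR = Q3 − Q1 = 114.70 − 68.10 = 46.60.
Lower fence = Q1 − 1.5·IQR = 68.10 − 69.90 = -1.80.
Upper fence = Q3 + 1.5·IQR = 114.70 + 69.90 = 184.60.
68.1 lies within [-1.80, 184.60].

no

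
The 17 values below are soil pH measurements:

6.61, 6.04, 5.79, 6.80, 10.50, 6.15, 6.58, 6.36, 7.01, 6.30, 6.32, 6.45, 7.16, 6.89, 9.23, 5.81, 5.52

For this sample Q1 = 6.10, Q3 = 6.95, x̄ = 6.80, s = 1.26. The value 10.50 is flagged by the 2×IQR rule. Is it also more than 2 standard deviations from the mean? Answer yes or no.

z = (10.50 − 6.80) / 1.26 = 2.94.
|z| = 2.94 > 2.

yes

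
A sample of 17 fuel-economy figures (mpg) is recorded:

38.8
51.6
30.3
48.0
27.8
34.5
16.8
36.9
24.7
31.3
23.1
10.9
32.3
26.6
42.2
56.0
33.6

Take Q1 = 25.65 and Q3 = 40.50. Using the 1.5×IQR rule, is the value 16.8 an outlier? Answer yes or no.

IQR = Q3 − Q1 = 40.50 − 25.65 = 14.85.
Lower fence = Q1 − 1.5·IQR = 25.65 − 22.275 = 3.375.
Upper fence = Q3 + 1.5·IQR = 40.50 + 22.275 = 62.775.
16.8 lies within [3.375, 62.775].

no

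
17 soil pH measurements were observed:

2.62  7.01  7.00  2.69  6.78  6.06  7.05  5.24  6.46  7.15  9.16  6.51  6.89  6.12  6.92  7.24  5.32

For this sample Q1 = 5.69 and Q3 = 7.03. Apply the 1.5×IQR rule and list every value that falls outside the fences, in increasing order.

2.62, 2.69, 9.16

IQR = Q3 − Q1 = 7.03 − 5.69 = 1.34.
Lower fence = Q1 − 1.5·IQR = 5.69 − 2.01 = 3.68.
Upper fence = Q3 + 1.5·IQR = 7.03 + 2.01 = 9.04.
2.62 < 3.68 → outlier.
2.69 < 3.68 → outlier.
9.16 > 9.04 → outlier.
All remaining values lie within [3.68, 9.04].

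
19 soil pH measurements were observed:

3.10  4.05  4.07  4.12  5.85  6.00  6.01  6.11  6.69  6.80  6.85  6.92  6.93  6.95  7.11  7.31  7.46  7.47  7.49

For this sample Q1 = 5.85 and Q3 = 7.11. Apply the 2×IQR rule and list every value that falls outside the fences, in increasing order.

IQR = Q3 − Q1 = 7.11 − 5.85 = 1.26.
Lower fence = Q1 − 2·IQR = 5.85 − 2.52 = 3.33.
Upper fence = Q3 + 2·IQR = 7.11 + 2.52 = 9.63.
3.10 < 3.33 → outlier.
All remaining values lie within [3.33, 9.63].

3.10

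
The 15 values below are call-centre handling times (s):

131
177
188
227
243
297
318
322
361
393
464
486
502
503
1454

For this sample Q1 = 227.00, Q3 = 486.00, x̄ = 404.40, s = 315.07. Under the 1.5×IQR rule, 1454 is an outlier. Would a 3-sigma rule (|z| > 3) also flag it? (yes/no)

z = (1454 − 404.40) / 315.07 = 3.33.
|z| = 3.33 > 3.

yes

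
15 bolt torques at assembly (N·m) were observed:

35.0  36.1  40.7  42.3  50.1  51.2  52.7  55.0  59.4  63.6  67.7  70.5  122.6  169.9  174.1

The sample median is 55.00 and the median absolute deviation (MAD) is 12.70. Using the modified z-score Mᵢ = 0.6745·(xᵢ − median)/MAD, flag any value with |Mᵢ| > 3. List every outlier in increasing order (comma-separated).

122.6, 169.9, 174.1

|Mᵢ| > 3 ⇔ |xᵢ − 55.00| > 3·12.70/0.6745 = 56.49.
So outliers lie outside [-1.49, 111.49].
122.6: M = 3.59 → outlier.
169.9: M = 6.10 → outlier.
174.1: M = 6.33 → outlier.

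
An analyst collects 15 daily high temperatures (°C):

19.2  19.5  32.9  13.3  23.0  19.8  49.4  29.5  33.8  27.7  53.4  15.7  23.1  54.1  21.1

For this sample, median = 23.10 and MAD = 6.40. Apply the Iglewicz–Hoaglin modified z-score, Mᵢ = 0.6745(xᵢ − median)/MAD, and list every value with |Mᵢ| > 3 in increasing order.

|Mᵢ| > 3 ⇔ |xᵢ − 23.10| > 3·6.40/0.6745 = 28.47.
So outliers lie outside [-5.37, 51.57].
53.4: M = 3.19 → outlier.
54.1: M = 3.27 → outlier.

53.4, 54.1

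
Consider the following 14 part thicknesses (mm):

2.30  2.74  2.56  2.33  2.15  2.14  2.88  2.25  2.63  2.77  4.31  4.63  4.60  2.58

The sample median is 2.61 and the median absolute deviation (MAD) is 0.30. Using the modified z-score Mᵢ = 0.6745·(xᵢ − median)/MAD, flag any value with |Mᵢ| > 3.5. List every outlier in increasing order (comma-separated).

|Mᵢ| > 3.5 ⇔ |xᵢ − 2.61| > 3.5·0.30/0.6745 = 1.56.
So outliers lie outside [1.05, 4.17].
4.31: M = 3.82 → outlier.
4.60: M = 4.47 → outlier.
4.63: M = 4.54 → outlier.

4.31, 4.60, 4.63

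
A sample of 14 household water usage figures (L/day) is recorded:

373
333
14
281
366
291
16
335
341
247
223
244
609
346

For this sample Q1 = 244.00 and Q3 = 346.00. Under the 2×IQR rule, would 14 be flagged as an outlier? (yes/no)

yes

IQR = Q3 − Q1 = 346.00 − 244.00 = 102.00.
Lower fence = Q1 − 2·IQR = 244.00 − 204.00 = 40.00.
Upper fence = Q3 + 2·IQR = 346.00 + 204.00 = 550.00.
14 lies below the lower fence.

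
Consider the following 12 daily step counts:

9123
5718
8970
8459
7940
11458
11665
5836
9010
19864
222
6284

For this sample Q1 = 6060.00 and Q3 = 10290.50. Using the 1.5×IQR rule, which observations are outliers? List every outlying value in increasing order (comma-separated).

IQR = Q3 − Q1 = 10290.50 − 6060.00 = 4230.50.
Lower fence = Q1 − 1.5·IQR = 6060.00 − 6345.75 = -285.75.
Upper fence = Q3 + 1.5·IQR = 10290.50 + 6345.75 = 16636.25.
19864 > 16636.25 → outlier.
All remaining values lie within [-285.75, 16636.25].

19864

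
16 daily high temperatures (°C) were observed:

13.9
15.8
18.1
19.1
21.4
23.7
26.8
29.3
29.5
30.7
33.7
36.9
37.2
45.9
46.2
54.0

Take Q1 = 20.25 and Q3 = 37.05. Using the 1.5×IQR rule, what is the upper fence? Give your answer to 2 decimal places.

62.25

IQR = Q3 − Q1 = 37.05 − 20.25 = 16.80.
Lower fence = Q1 − 1.5·IQR = 20.25 − 25.20 = -4.95.
Upper fence = Q3 + 1.5·IQR = 37.05 + 25.20 = 62.25.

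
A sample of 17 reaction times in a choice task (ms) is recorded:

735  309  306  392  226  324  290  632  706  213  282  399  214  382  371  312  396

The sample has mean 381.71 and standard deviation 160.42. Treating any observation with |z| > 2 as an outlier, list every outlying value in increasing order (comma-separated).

Cutoffs at x̄ ± 2s: 381.71 ± 2·160.42 = [60.87, 702.55].
706: z = 2.02, |z| > 2 → outlier.
735: z = 2.20, |z| > 2 → outlier.
Every other value lies within [60.87, 702.55].

706, 735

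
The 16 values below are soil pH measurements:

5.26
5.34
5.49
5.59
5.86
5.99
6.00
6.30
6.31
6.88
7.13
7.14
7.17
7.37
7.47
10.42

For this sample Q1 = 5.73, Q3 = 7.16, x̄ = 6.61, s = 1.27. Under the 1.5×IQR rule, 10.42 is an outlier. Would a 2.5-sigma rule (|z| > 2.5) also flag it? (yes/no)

z = (10.42 − 6.61) / 1.27 = 3.00.
|z| = 3.00 > 2.5.

yes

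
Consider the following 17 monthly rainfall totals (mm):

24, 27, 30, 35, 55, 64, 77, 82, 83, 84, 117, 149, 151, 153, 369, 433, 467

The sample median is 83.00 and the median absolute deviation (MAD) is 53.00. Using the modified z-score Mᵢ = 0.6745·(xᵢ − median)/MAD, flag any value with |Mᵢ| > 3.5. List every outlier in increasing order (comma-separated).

369, 433, 467

|Mᵢ| > 3.5 ⇔ |xᵢ − 83.00| > 3.5·53.00/0.6745 = 275.02.
So outliers lie outside [-192.02, 358.02].
369: M = 3.64 → outlier.
433: M = 4.45 → outlier.
467: M = 4.89 → outlier.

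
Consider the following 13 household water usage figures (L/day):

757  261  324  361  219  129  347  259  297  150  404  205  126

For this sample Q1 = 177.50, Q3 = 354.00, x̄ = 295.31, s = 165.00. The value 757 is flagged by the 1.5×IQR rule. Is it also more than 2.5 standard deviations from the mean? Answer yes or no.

yes

z = (757 − 295.31) / 165.00 = 2.80.
|z| = 2.80 > 2.5.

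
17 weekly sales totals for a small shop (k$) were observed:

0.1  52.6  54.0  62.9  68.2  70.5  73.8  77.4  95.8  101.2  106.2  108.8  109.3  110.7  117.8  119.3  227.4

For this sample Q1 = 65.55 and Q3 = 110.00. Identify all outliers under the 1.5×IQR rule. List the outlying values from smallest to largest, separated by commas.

IQR = Q3 − Q1 = 110.00 − 65.55 = 44.45.
Lower fence = Q1 − 1.5·IQR = 65.55 − 66.675 = -1.125.
Upper fence = Q3 + 1.5·IQR = 110.00 + 66.675 = 176.675.
227.4 > 176.675 → outlier.
All remaining values lie within [-1.125, 176.675].

227.4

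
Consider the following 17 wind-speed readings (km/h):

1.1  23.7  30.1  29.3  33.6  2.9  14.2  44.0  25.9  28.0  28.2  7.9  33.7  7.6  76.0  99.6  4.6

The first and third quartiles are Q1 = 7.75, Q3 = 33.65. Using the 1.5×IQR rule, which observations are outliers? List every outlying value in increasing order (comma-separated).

76.0, 99.6

IQR = Q3 − Q1 = 33.65 − 7.75 = 25.90.
Lower fence = Q1 − 1.5·IQR = 7.75 − 38.85 = -31.10.
Upper fence = Q3 + 1.5·IQR = 33.65 + 38.85 = 72.50.
76.0 > 72.50 → outlier.
99.6 > 72.50 → outlier.
All remaining values lie within [-31.10, 72.50].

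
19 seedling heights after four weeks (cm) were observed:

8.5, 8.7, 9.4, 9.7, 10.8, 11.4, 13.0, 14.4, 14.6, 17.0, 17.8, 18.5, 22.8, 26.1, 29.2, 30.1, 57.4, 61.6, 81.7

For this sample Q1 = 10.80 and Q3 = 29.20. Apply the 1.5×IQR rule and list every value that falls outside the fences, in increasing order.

IQR = Q3 − Q1 = 29.20 − 10.80 = 18.40.
Lower fence = Q1 − 1.5·IQR = 10.80 − 27.60 = -16.80.
Upper fence = Q3 + 1.5·IQR = 29.20 + 27.60 = 56.80.
57.4 > 56.80 → outlier.
61.6 > 56.80 → outlier.
81.7 > 56.80 → outlier.
All remaining values lie within [-16.80, 56.80].

57.4, 61.6, 81.7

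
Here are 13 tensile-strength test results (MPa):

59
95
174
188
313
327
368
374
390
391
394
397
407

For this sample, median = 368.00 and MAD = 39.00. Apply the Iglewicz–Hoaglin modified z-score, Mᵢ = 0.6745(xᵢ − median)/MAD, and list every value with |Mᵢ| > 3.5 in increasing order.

59, 95

|Mᵢ| > 3.5 ⇔ |xᵢ − 368.00| > 3.5·39.00/0.6745 = 202.37.
So outliers lie outside [165.63, 570.37].
59: M = -5.34 → outlier.
95: M = -4.72 → outlier.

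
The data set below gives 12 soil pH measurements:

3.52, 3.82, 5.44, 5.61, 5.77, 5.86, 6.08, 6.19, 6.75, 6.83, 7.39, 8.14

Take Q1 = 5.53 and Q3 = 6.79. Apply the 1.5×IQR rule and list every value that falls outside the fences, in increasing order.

IQR = Q3 − Q1 = 6.79 − 5.53 = 1.26.
Lower fence = Q1 − 1.5·IQR = 5.53 − 1.89 = 3.64.
Upper fence = Q3 + 1.5·IQR = 6.79 + 1.89 = 8.68.
3.52 < 3.64 → outlier.
All remaining values lie within [3.64, 8.68].

3.52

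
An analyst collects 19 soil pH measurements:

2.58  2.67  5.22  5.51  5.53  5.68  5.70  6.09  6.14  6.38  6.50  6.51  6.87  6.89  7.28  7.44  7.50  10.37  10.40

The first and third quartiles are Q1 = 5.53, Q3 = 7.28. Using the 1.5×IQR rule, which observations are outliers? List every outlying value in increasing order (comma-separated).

IQR = Q3 − Q1 = 7.28 − 5.53 = 1.75.
Lower fence = Q1 − 1.5·IQR = 5.53 − 2.625 = 2.905.
Upper fence = Q3 + 1.5·IQR = 7.28 + 2.625 = 9.905.
2.58 < 2.905 → outlier.
2.67 < 2.905 → outlier.
10.37 > 9.905 → outlier.
10.40 > 9.905 → outlier.
All remaining values lie within [2.905, 9.905].

2.58, 2.67, 10.37, 10.40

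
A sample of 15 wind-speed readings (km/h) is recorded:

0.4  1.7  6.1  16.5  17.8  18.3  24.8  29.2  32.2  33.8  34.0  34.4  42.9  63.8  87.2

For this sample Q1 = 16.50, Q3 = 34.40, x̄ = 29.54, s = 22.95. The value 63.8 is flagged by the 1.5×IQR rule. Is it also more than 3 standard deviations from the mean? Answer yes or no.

no

z = (63.8 − 29.54) / 22.95 = 1.49.
|z| = 1.49 ≤ 3.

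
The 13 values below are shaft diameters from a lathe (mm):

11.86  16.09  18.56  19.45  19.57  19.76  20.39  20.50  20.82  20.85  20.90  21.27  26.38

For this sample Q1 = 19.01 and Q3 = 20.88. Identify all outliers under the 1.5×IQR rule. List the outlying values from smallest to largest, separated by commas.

11.86, 16.09, 26.38

IQR = Q3 − Q1 = 20.88 − 19.01 = 1.87.
Lower fence = Q1 − 1.5·IQR = 19.01 − 2.805 = 16.205.
Upper fence = Q3 + 1.5·IQR = 20.88 + 2.805 = 23.685.
11.86 < 16.205 → outlier.
16.09 < 16.205 → outlier.
26.38 > 23.685 → outlier.
All remaining values lie within [16.205, 23.685].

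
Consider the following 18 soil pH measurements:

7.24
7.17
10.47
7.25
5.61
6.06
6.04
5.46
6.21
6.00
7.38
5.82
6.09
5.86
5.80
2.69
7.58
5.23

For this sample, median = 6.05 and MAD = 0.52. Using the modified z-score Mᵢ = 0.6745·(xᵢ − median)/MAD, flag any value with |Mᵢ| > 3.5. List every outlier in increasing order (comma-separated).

2.69, 10.47

|Mᵢ| > 3.5 ⇔ |xᵢ − 6.05| > 3.5·0.52/0.6745 = 2.70.
So outliers lie outside [3.35, 8.75].
2.69: M = -4.36 → outlier.
10.47: M = 5.73 → outlier.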